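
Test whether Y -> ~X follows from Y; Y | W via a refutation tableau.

Initial set: {Y; (Y | W); ~(Y -> ~X)}.
~(Y -> ~X): α-rule — add Y, ~~X.
(Y | W): β-rule — branch into Y  //  W.
  branch 1 (add Y):
    ○ open, literals {X=T, Y=T}.
  branch 2 (add W):
    ○ open, literals {W=T, X=T, Y=T}.
0 branches closed, 2 open.
An open branch gives a countermodel: X=T, Y=T (unmentioned atoms arbitrary); the premises hold there but the conclusion fails.

No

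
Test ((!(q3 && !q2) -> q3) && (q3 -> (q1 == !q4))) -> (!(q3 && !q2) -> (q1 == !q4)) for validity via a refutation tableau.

Assume the negation and expand:
Initial set: {!(((!(q3 && !q2) -> q3) && (q3 -> (q1 == !q4))) -> (!(q3 && !q2) -> (q1 == !q4)))}.
!(((!(q3 && !q2) -> q3) && (q3 -> (q1 == !q4))) -> (!(q3 && !q2) -> (q1 == !q4))): α-rule — add ((!(q3 && !q2) -> q3) && (q3 -> (q1 == !q4))), !(!(q3 && !q2) -> (q1 == !q4)).
((!(q3 && !q2) -> q3) && (q3 -> (q1 == !q4))): α-rule — add (!(q3 && !q2) -> q3), (q3 -> (q1 == !q4)).
!(!(q3 && !q2) -> (q1 == !q4)): α-rule — add !(q3 && !q2), !(q1 == !q4).
(!(q3 && !q2) -> q3): β-rule — branch into !!(q3 && !q2)  //  q3.
  branch 1 (add !!(q3 && !q2)):
    !!(q3 && !q2): α-rule — add q3, !q2.
    (q3 -> (q1 == !q4)): β-rule — branch into !q3  //  (q1 == !q4).
      branch 1.1 (add !q3):
        × closes — contains both q3 and !q3.
      branch 1.2 (add (q1 == !q4)):
        !(q3 && !q2): β-rule — branch into !q3  //  !!q2.
          branch 1.2.1 (add !q3):
            × closes — contains both q3 and !q3.
          branch 1.2.2 (add !!q2):
            × closes — contains both q2 and !q2.
  branch 2 (add q3):
    (q3 -> (q1 == !q4)): β-rule — branch into !q3  //  (q1 == !q4).
      branch 2.1 (add !q3):
        × closes — contains both q3 and !q3.
      branch 2.2 (add (q1 == !q4)):
        !(q3 && !q2): β-rule — branch into !q3  //  !!q2.
          branch 2.2.1 (add !q3):
            × closes — contains both q3 and !q3.
          branch 2.2.2 (add !!q2):
            !(q1 == !q4): β-rule — branch into q1, !!q4  //  !q1, !q4.
              branch 2.2.2.1 (add q1, !!q4):
                (q1 == !q4): β-rule — branch into q1, !q4  //  !q1, !!q4.
                  branch 2.2.2.1.1 (add q1, !q4):
                    × closes — contains both q4 and !q4.
                  branch 2.2.2.1.2 (add !q1, !!q4):
                    × closes — contains both q1 and !q1.
              branch 2.2.2.2 (add !q1, !q4):
                (q1 == !q4): β-rule — branch into q1, !q4  //  !q1, !!q4.
                  branch 2.2.2.2.1 (add q1, !q4):
                    × closes — contains both q1 and !q1.
                  branch 2.2.2.2.2 (add !q1, !!q4):
                    × closes — contains both q4 and !q4.
All 9 branches close.
Every branch closed, so the negation is unsatisfiable and the formula is valid.

Valid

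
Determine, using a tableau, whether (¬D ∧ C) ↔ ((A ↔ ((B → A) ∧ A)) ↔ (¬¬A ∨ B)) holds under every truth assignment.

Assume the negation and expand:
Initial set: {¬((¬D ∧ C) ↔ ((A ↔ ((B → A) ∧ A)) ↔ (¬¬A ∨ B)))}.
¬((¬D ∧ C) ↔ ((A ↔ ((B → A) ∧ A)) ↔ (¬¬A ∨ B))): β-rule — branch into (¬D ∧ C), ¬((A ↔ ((B → A) ∧ A)) ↔ (¬¬A ∨ B))  //  ¬(¬D ∧ C), ((A ↔ ((B → A) ∧ A)) ↔ (¬¬A ∨ B)).
  branch 1 (add (¬D ∧ C), ¬((A ↔ ((B → A) ∧ A)) ↔ (¬¬A ∨ B))):
    (¬D ∧ C): α-rule — add ¬D, C.
    ¬((A ↔ ((B → A) ∧ A)) ↔ (¬¬A ∨ B)): β-rule — branch into (A ↔ ((B → A) ∧ A)), ¬(¬¬A ∨ B)  //  ¬(A ↔ ((B → A) ∧ A)), (¬¬A ∨ B).
      branch 1.1 (add (A ↔ ((B → A) ∧ A)), ¬(¬¬A ∨ B)):
        ¬(¬¬A ∨ B): α-rule — add ¬¬¬A, ¬B.
        ¬¬¬A: drop double negation, giving ¬A.
        (A ↔ ((B → A) ∧ A)): β-rule — branch into A, ((B → A) ∧ A)  //  ¬A, ¬((B → A) ∧ A).
          branch 1.1.1 (add A, ((B → A) ∧ A)):
            × closes — contains both A and ¬A.
          branch 1.1.2 (add ¬A, ¬((B → A) ∧ A)):
            ¬((B → A) ∧ A): β-rule — branch into ¬(B → A)  //  ¬A.
              branch 1.1.2.1 (add ¬(B → A)):
                ¬(B → A): α-rule — add B, ¬A.
                × closes — contains both B and ¬B.
              branch 1.1.2.2 (add ¬A):
                ○ open, literals {A=false, B=false, C=true, D=false}.
      branch 1.2 (add ¬(A ↔ ((B → A) ∧ A)), (¬¬A ∨ B)):
        ¬(A ↔ ((B → A) ∧ A)): β-rule — branch into A, ¬((B → A) ∧ A)  //  ¬A, ((B → A) ∧ A).
          branch 1.2.1 (add A, ¬((B → A) ∧ A)):
            (¬¬A ∨ B): β-rule — branch into ¬¬A  //  B.
              branch 1.2.1.1 (add ¬¬A):
                ¬¬A: drop double negation, giving A.
                ¬((B → A) ∧ A): β-rule — branch into ¬(B → A)  //  ¬A.
                  branch 1.2.1.1.1 (add ¬(B → A)):
                    ¬(B → A): α-rule — add B, ¬A.
                    × closes — contains both A and ¬A.
                  branch 1.2.1.1.2 (add ¬A):
                    × closes — contains both A and ¬A.
              branch 1.2.1.2 (add B):
                ¬((B → A) ∧ A): β-rule — branch into ¬(B → A)  //  ¬A.
                  branch 1.2.1.2.1 (add ¬(B → A)):
                    ¬(B → A): α-rule — add B, ¬A.
                    × closes — contains both A and ¬A.
                  branch 1.2.1.2.2 (add ¬A):
                    × closes — contains both A and ¬A.
          branch 1.2.2 (add ¬A, ((B → A) ∧ A)):
            ((B → A) ∧ A): α-rule — add (B → A), A.
            × closes — contains both A and ¬A.
  branch 2 (add ¬(¬D ∧ C), ((A ↔ ((B → A) ∧ A)) ↔ (¬¬A ∨ B))):
    ¬(¬D ∧ C): β-rule — branch into ¬¬D  //  ¬C.
      branch 2.1 (add ¬¬D):
        ((A ↔ ((B → A) ∧ A)) ↔ (¬¬A ∨ B)): β-rule — branch into (A ↔ ((B → A) ∧ A)), (¬¬A ∨ B)  //  ¬(A ↔ ((B → A) ∧ A)), ¬(¬¬A ∨ B).
          branch 2.1.1 (add (A ↔ ((B → A) ∧ A)), (¬¬A ∨ B)):
            (A ↔ ((B → A) ∧ A)): β-rule — branch into A, ((B → A) ∧ A)  //  ¬A, ¬((B → A) ∧ A).
              branch 2.1.1.1 (add A, ((B → A) ∧ A)):
                ((B → A) ∧ A): α-rule — add (B → A), A.
                (¬¬A ∨ B): β-rule — branch into ¬¬A  //  B.
                  branch 2.1.1.1.1 (add ¬¬A):
                    ¬¬A: drop double negation, giving A.
                    (B → A): β-rule — branch into ¬B  //  A.
                      branch 2.1.1.1.1.1 (add ¬B):
                        ○ open, literals {A=true, B=false, D=true}.
                      branch 2.1.1.1.1.2 (add A):
                        ○ open, literals {A=true, D=true}.
                  branch 2.1.1.1.2 (add B):
                    (B → A): β-rule — branch into ¬B  //  A.
                      branch 2.1.1.1.2.1 (add ¬B):
                        × closes — contains both B and ¬B.
                      branch 2.1.1.1.2.2 (add A):
                        ○ open, literals {A=true, B=true, D=true}.
              branch 2.1.1.2 (add ¬A, ¬((B → A) ∧ A)):
                (¬¬A ∨ B): β-rule — branch into ¬¬A  //  B.
                  branch 2.1.1.2.1 (add ¬¬A):
                    ¬¬A: drop double negation, giving A.
                    × closes — contains both A and ¬A.
                  branch 2.1.1.2.2 (add B):
                    ¬((B → A) ∧ A): β-rule — branch into ¬(B → A)  //  ¬A.
                      branch 2.1.1.2.2.1 (add ¬(B → A)):
                        ¬(B → A): α-rule — add B, ¬A.
                        ○ open, literals {A=false, B=true, D=true}.
                      branch 2.1.1.2.2.2 (add ¬A):
                        ○ open, literals {A=false, B=true, D=true}.
          branch 2.1.2 (add ¬(A ↔ ((B → A) ∧ A)), ¬(¬¬A ∨ B)):
            ¬(¬¬A ∨ B): α-rule — add ¬¬¬A, ¬B.
            ¬¬¬A: drop double negation, giving ¬A.
            ¬(A ↔ ((B → A) ∧ A)): β-rule — branch into A, ¬((B → A) ∧ A)  //  ¬A, ((B → A) ∧ A).
              branch 2.1.2.1 (add A, ¬((B → A) ∧ A)):
                × closes — contains both A and ¬A.
              branch 2.1.2.2 (add ¬A, ((B → A) ∧ A)):
                ((B → A) ∧ A): α-rule — add (B → A), A.
                × closes — contains both A and ¬A.
      branch 2.2 (add ¬C):
        ((A ↔ ((B → A) ∧ A)) ↔ (¬¬A ∨ B)): β-rule — branch into (A ↔ ((B → A) ∧ A)), (¬¬A ∨ B)  //  ¬(A ↔ ((B → A) ∧ A)), ¬(¬¬A ∨ B).
          branch 2.2.1 (add (A ↔ ((B → A) ∧ A)), (¬¬A ∨ B)):
            (A ↔ ((B → A) ∧ A)): β-rule — branch into A, ((B → A) ∧ A)  //  ¬A, ¬((B → A) ∧ A).
              branch 2.2.1.1 (add A, ((B → A) ∧ A)):
                ((B → A) ∧ A): α-rule — add (B → A), A.
                (¬¬A ∨ B): β-rule — branch into ¬¬A  //  B.
                  branch 2.2.1.1.1 (add ¬¬A):
                    ¬¬A: drop double negation, giving A.
                    (B → A): β-rule — branch into ¬B  //  A.
                      branch 2.2.1.1.1.1 (add ¬B):
                        ○ open, literals {A=true, B=false, C=false}.
                      branch 2.2.1.1.1.2 (add A):
                        ○ open, literals {A=true, C=false}.
                  branch 2.2.1.1.2 (add B):
                    (B → A): β-rule — branch into ¬B  //  A.
                      branch 2.2.1.1.2.1 (add ¬B):
                        × closes — contains both B and ¬B.
                      branch 2.2.1.1.2.2 (add A):
                        ○ open, literals {A=true, B=true, C=false}.
              branch 2.2.1.2 (add ¬A, ¬((B → A) ∧ A)):
                (¬¬A ∨ B): β-rule — branch into ¬¬A  //  B.
                  branch 2.2.1.2.1 (add ¬¬A):
                    ¬¬A: drop double negation, giving A.
                    × closes — contains both A and ¬A.
                  branch 2.2.1.2.2 (add B):
                    ¬((B → A) ∧ A): β-rule — branch into ¬(B → A)  //  ¬A.
                      branch 2.2.1.2.2.1 (add ¬(B → A)):
                        ¬(B → A): α-rule — add B, ¬A.
                        ○ open, literals {A=false, B=true, C=false}.
                      branch 2.2.1.2.2.2 (add ¬A):
                        ○ open, literals {A=false, B=true, C=false}.
          branch 2.2.2 (add ¬(A ↔ ((B → A) ∧ A)), ¬(¬¬A ∨ B)):
            ¬(¬¬A ∨ B): α-rule — add ¬¬¬A, ¬B.
            ¬¬¬A: drop double negation, giving ¬A.
            ¬(A ↔ ((B → A) ∧ A)): β-rule — branch into A, ¬((B → A) ∧ A)  //  ¬A, ((B → A) ∧ A).
              branch 2.2.2.1 (add A, ¬((B → A) ∧ A)):
                × closes — contains both A and ¬A.
              branch 2.2.2.2 (add ¬A, ((B → A) ∧ A)):
                ((B → A) ∧ A): α-rule — add (B → A), A.
                × closes — contains both A and ¬A.
15 branches closed, 11 open.
An open branch gives a countermodel: A=false, B=false, C=true, D=false (unmentioned atoms arbitrary); under it the original formula is false.

Not valid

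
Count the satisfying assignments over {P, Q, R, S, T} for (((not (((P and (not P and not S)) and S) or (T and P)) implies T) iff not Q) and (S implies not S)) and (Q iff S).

4

Initial set: {((((not (((P and (not P and not S)) and S) or (T and P)) implies T) iff not Q) and (S implies not S)) and (Q iff S))}.
((((not (((P and (not P and not S)) and S) or (T and P)) implies T) iff not Q) and (S implies not S)) and (Q iff S)): α-rule — add (((not (((P and (not P and not S)) and S) or (T and P)) implies T) iff not Q) and (S implies not S)), (Q iff S).
(((not (((P and (not P and not S)) and S) or (T and P)) implies T) iff not Q) and (S implies not S)): α-rule — add ((not (((P and (not P and not S)) and S) or (T and P)) implies T) iff not Q), (S implies not S).
(Q iff S): β-rule — branch into Q, S  //  not Q, not S.
  branch 1 (add Q, S):
    ((not (((P and (not P and not S)) and S) or (T and P)) implies T) iff not Q): β-rule — branch into (not (((P and (not P and not S)) and S) or (T and P)) implies T), not Q  //  not (not (((P and (not P and not S)) and S) or (T and P)) implies T), not not Q.
      branch 1.1 (add (not (((P and (not P and not S)) and S) or (T and P)) implies T), not Q):
        × closes — contains both Q and not Q.
      branch 1.2 (add not (not (((P and (not P and not S)) and S) or (T and P)) implies T), not not Q):
        not (not (((P and (not P and not S)) and S) or (T and P)) implies T): α-rule — add not (((P and (not P and not S)) and S) or (T and P)), not T.
        not (((P and (not P and not S)) and S) or (T and P)): α-rule — add not ((P and (not P and not S)) and S), not (T and P).
        (S implies not S): β-rule — branch into not S  //  not S.
          branch 1.2.1 (add not S):
            × closes — contains both S and not S.
          branch 1.2.2 (add not S):
            × closes — contains both S and not S.
  branch 2 (add not Q, not S):
    ((not (((P and (not P and not S)) and S) or (T and P)) implies T) iff not Q): β-rule — branch into (not (((P and (not P and not S)) and S) or (T and P)) implies T), not Q  //  not (not (((P and (not P and not S)) and S) or (T and P)) implies T), not not Q.
      branch 2.1 (add (not (((P and (not P and not S)) and S) or (T and P)) implies T), not Q):
        (S implies not S): β-rule — branch into not S  //  not S.
          branch 2.1.1 (add not S):
            (not (((P and (not P and not S)) and S) or (T and P)) implies T): β-rule — branch into not not (((P and (not P and not S)) and S) or (T and P))  //  T.
              branch 2.1.1.1 (add not not (((P and (not P and not S)) and S) or (T and P))):
                not not (((P and (not P and not S)) and S) or (T and P)): β-rule — branch into ((P and (not P and not S)) and S)  //  (T and P).
                  branch 2.1.1.1.1 (add ((P and (not P and not S)) and S)):
                    ((P and (not P and not S)) and S): α-rule — add (P and (not P and not S)), S.
                    × closes — contains both S and not S.
                  branch 2.1.1.1.2 (add (T and P)):
                    (T and P): α-rule — add T, P.
                    ○ open, literals {P=true, Q=false, S=false, T=true}.
              branch 2.1.1.2 (add T):
                ○ open, literals {Q=false, S=false, T=true}.
          branch 2.1.2 (add not S):
            (not (((P and (not P and not S)) and S) or (T and P)) implies T): β-rule — branch into not not (((P and (not P and not S)) and S) or (T and P))  //  T.
              branch 2.1.2.1 (add not not (((P and (not P and not S)) and S) or (T and P))):
                not not (((P and (not P and not S)) and S) or (T and P)): β-rule — branch into ((P and (not P and not S)) and S)  //  (T and P).
                  branch 2.1.2.1.1 (add ((P and (not P and not S)) and S)):
                    ((P and (not P and not S)) and S): α-rule — add (P and (not P and not S)), S.
                    × closes — contains both S and not S.
                  branch 2.1.2.1.2 (add (T and P)):
                    (T and P): α-rule — add T, P.
                    ○ open, literals {P=true, Q=false, S=false, T=true}.
              branch 2.1.2.2 (add T):
                ○ open, literals {Q=false, S=false, T=true}.
      branch 2.2 (add not (not (((P and (not P and not S)) and S) or (T and P)) implies T), not not Q):
        × closes — contains both Q and not Q.
6 branches closed, 4 open.
Each open branch fixes some atoms; the unmentioned ones are free. Counting distinct full assignments: branch {P=true, Q=false, S=false, T=true} (R) contributes 2 new; branch {Q=false, S=false, T=true} (P, R) contributes 2 new; branch {P=true, Q=false, S=false, T=true} (R) contributes 0 new; branch {Q=false, S=false, T=true} (P, R) contributes 0 new. Total: 4.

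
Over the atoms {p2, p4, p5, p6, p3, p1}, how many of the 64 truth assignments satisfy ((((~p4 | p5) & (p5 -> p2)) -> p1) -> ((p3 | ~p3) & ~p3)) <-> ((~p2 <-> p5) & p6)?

26

Initial set: {(((((~p4 | p5) & (p5 -> p2)) -> p1) -> ((p3 | ~p3) & ~p3)) <-> ((~p2 <-> p5) & p6))}.
(((((~p4 | p5) & (p5 -> p2)) -> p1) -> ((p3 | ~p3) & ~p3)) <-> ((~p2 <-> p5) & p6)): β-rule — branch into ((((~p4 | p5) & (p5 -> p2)) -> p1) -> ((p3 | ~p3) & ~p3)), ((~p2 <-> p5) & p6)  //  ~((((~p4 | p5) & (p5 -> p2)) -> p1) -> ((p3 | ~p3) & ~p3)), ~((~p2 <-> p5) & p6).
  branch 1 (add ((((~p4 | p5) & (p5 -> p2)) -> p1) -> ((p3 | ~p3) & ~p3)), ((~p2 <-> p5) & p6)):
    ((~p2 <-> p5) & p6): α-rule — add (~p2 <-> p5), p6.
    ((((~p4 | p5) & (p5 -> p2)) -> p1) -> ((p3 | ~p3) & ~p3)): β-rule — branch into ~(((~p4 | p5) & (p5 -> p2)) -> p1)  //  ((p3 | ~p3) & ~p3).
      branch 1.1 (add ~(((~p4 | p5) & (p5 -> p2)) -> p1)):
        ~(((~p4 | p5) & (p5 -> p2)) -> p1): α-rule — add ((~p4 | p5) & (p5 -> p2)), ~p1.
        ((~p4 | p5) & (p5 -> p2)): α-rule — add (~p4 | p5), (p5 -> p2).
        (~p2 <-> p5): β-rule — branch into ~p2, p5  //  ~~p2, ~p5.
          branch 1.1.1 (add ~p2, p5):
            (~p4 | p5): β-rule — branch into ~p4  //  p5.
              branch 1.1.1.1 (add ~p4):
                (p5 -> p2): β-rule — branch into ~p5  //  p2.
                  branch 1.1.1.1.1 (add ~p5):
                    × closes — contains both p5 and ~p5.
                  branch 1.1.1.1.2 (add p2):
                    × closes — contains both p2 and ~p2.
              branch 1.1.1.2 (add p5):
                (p5 -> p2): β-rule — branch into ~p5  //  p2.
                  branch 1.1.1.2.1 (add ~p5):
                    × closes — contains both p5 and ~p5.
                  branch 1.1.1.2.2 (add p2):
                    × closes — contains both p2 and ~p2.
          branch 1.1.2 (add ~~p2, ~p5):
            (~p4 | p5): β-rule — branch into ~p4  //  p5.
              branch 1.1.2.1 (add ~p4):
                (p5 -> p2): β-rule — branch into ~p5  //  p2.
                  branch 1.1.2.1.1 (add ~p5):
                    ○ open, literals {p1=0, p2=1, p4=0, p5=0, p6=1}.
                  branch 1.1.2.1.2 (add p2):
                    ○ open, literals {p1=0, p2=1, p4=0, p5=0, p6=1}.
              branch 1.1.2.2 (add p5):
                × closes — contains both p5 and ~p5.
      branch 1.2 (add ((p3 | ~p3) & ~p3)):
        ((p3 | ~p3) & ~p3): α-rule — add (p3 | ~p3), ~p3.
        (~p2 <-> p5): β-rule — branch into ~p2, p5  //  ~~p2, ~p5.
          branch 1.2.1 (add ~p2, p5):
            (p3 | ~p3): β-rule — branch into p3  //  ~p3.
              branch 1.2.1.1 (add p3):
                × closes — contains both p3 and ~p3.
              branch 1.2.1.2 (add ~p3):
                ○ open, literals {p2=0, p3=0, p5=1, p6=1}.
          branch 1.2.2 (add ~~p2, ~p5):
            (p3 | ~p3): β-rule — branch into p3  //  ~p3.
              branch 1.2.2.1 (add p3):
                × closes — contains both p3 and ~p3.
              branch 1.2.2.2 (add ~p3):
                ○ open, literals {p2=1, p3=0, p5=0, p6=1}.
  branch 2 (add ~((((~p4 | p5) & (p5 -> p2)) -> p1) -> ((p3 | ~p3) & ~p3)), ~((~p2 <-> p5) & p6)):
    ~((((~p4 | p5) & (p5 -> p2)) -> p1) -> ((p3 | ~p3) & ~p3)): α-rule — add (((~p4 | p5) & (p5 -> p2)) -> p1), ~((p3 | ~p3) & ~p3).
    ~((~p2 <-> p5) & p6): β-rule — branch into ~(~p2 <-> p5)  //  ~p6.
      branch 2.1 (add ~(~p2 <-> p5)):
        (((~p4 | p5) & (p5 -> p2)) -> p1): β-rule — branch into ~((~p4 | p5) & (p5 -> p2))  //  p1.
          branch 2.1.1 (add ~((~p4 | p5) & (p5 -> p2))):
            ~((p3 | ~p3) & ~p3): β-rule — branch into ~(p3 | ~p3)  //  ~~p3.
              branch 2.1.1.1 (add ~(p3 | ~p3)):
                ~(p3 | ~p3): α-rule — add ~p3, ~~p3.
                × closes — contains both p3 and ~p3.
              branch 2.1.1.2 (add ~~p3):
                ~(~p2 <-> p5): β-rule — branch into ~p2, ~p5  //  ~~p2, p5.
                  branch 2.1.1.2.1 (add ~p2, ~p5):
                    ~((~p4 | p5) & (p5 -> p2)): β-rule — branch into ~(~p4 | p5)  //  ~(p5 -> p2).
                      branch 2.1.1.2.1.1 (add ~(~p4 | p5)):
                        ~(~p4 | p5): α-rule — add ~~p4, ~p5.
                        ○ open, literals {p2=0, p3=1, p4=1, p5=0}.
                      branch 2.1.1.2.1.2 (add ~(p5 -> p2)):
                        ~(p5 -> p2): α-rule — add p5, ~p2.
                        × closes — contains both p5 and ~p5.
                  branch 2.1.1.2.2 (add ~~p2, p5):
                    ~((~p4 | p5) & (p5 -> p2)): β-rule — branch into ~(~p4 | p5)  //  ~(p5 -> p2).
                      branch 2.1.1.2.2.1 (add ~(~p4 | p5)):
                        ~(~p4 | p5): α-rule — add ~~p4, ~p5.
                        × closes — contains both p5 and ~p5.
                      branch 2.1.1.2.2.2 (add ~(p5 -> p2)):
                        ~(p5 -> p2): α-rule — add p5, ~p2.
                        × closes — contains both p2 and ~p2.
          branch 2.1.2 (add p1):
            ~((p3 | ~p3) & ~p3): β-rule — branch into ~(p3 | ~p3)  //  ~~p3.
              branch 2.1.2.1 (add ~(p3 | ~p3)):
                ~(p3 | ~p3): α-rule — add ~p3, ~~p3.
                × closes — contains both p3 and ~p3.
              branch 2.1.2.2 (add ~~p3):
                ~(~p2 <-> p5): β-rule — branch into ~p2, ~p5  //  ~~p2, p5.
                  branch 2.1.2.2.1 (add ~p2, ~p5):
                    ○ open, literals {p1=1, p2=0, p3=1, p5=0}.
                  branch 2.1.2.2.2 (add ~~p2, p5):
                    ○ open, literals {p1=1, p2=1, p3=1, p5=1}.
      branch 2.2 (add ~p6):
        (((~p4 | p5) & (p5 -> p2)) -> p1): β-rule — branch into ~((~p4 | p5) & (p5 -> p2))  //  p1.
          branch 2.2.1 (add ~((~p4 | p5) & (p5 -> p2))):
            ~((p3 | ~p3) & ~p3): β-rule — branch into ~(p3 | ~p3)  //  ~~p3.
              branch 2.2.1.1 (add ~(p3 | ~p3)):
                ~(p3 | ~p3): α-rule — add ~p3, ~~p3.
                × closes — contains both p3 and ~p3.
              branch 2.2.1.2 (add ~~p3):
                ~((~p4 | p5) & (p5 -> p2)): β-rule — branch into ~(~p4 | p5)  //  ~(p5 -> p2).
                  branch 2.2.1.2.1 (add ~(~p4 | p5)):
                    ~(~p4 | p5): α-rule — add ~~p4, ~p5.
                    ○ open, literals {p3=1, p4=1, p5=0, p6=0}.
                  branch 2.2.1.2.2 (add ~(p5 -> p2)):
                    ~(p5 -> p2): α-rule — add p5, ~p2.
                    ○ open, literals {p2=0, p3=1, p5=1, p6=0}.
          branch 2.2.2 (add p1):
            ~((p3 | ~p3) & ~p3): β-rule — branch into ~(p3 | ~p3)  //  ~~p3.
              branch 2.2.2.1 (add ~(p3 | ~p3)):
                ~(p3 | ~p3): α-rule — add ~p3, ~~p3.
                × closes — contains both p3 and ~p3.
              branch 2.2.2.2 (add ~~p3):
                ○ open, literals {p1=1, p3=1, p6=0}.
14 branches closed, 10 open.
Each open branch fixes some atoms; the unmentioned ones are free. Counting distinct full assignments: branch {p1=0, p2=1, p4=0, p5=0, p6=1} (p3) contributes 2 new; branch {p1=0, p2=1, p4=0, p5=0, p6=1} (p3) contributes 0 new; branch {p2=0, p3=0, p5=1, p6=1} (p4, p1) contributes 4 new; branch {p2=1, p3=0, p5=0, p6=1} (p4, p1) contributes 3 new; branch {p2=0, p3=1, p4=1, p5=0} (p6, p1) contributes 4 new; branch {p1=1, p2=0, p3=1, p5=0} (p4, p6) contributes 2 new; branch {p1=1, p2=1, p3=1, p5=1} (p4, p6) contributes 4 new; branch {p3=1, p4=1, p5=0, p6=0} (p2, p1) contributes 2 new; branch {p2=0, p3=1, p5=1, p6=0} (p4, p1) contributes 4 new; branch {p1=1, p3=1, p6=0} (p2, p4, p5) contributes 1 new. Total: 26.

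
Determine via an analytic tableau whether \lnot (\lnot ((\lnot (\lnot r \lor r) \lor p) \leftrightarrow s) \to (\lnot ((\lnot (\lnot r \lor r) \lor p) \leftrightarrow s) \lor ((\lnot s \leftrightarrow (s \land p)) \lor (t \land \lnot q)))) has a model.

Unsatisfiable

Initial set: {\lnot (\lnot ((\lnot (\lnot r \lor r) \lor p) \leftrightarrow s) \to (\lnot ((\lnot (\lnot r \lor r) \lor p) \leftrightarrow s) \lor ((\lnot s \leftrightarrow (s \land p)) \lor (t \land \lnot q))))}.
\lnot (\lnot ((\lnot (\lnot r \lor r) \lor p) \leftrightarrow s) \to (\lnot ((\lnot (\lnot r \lor r) \lor p) \leftrightarrow s) \lor ((\lnot s \leftrightarrow (s \land p)) \lor (t \land \lnot q)))): α-rule — add \lnot ((\lnot (\lnot r \lor r) \lor p) \leftrightarrow s), \lnot (\lnot ((\lnot (\lnot r \lor r) \lor p) \leftrightarrow s) \lor ((\lnot s \leftrightarrow (s \land p)) \lor (t \land \lnot q))).
\lnot (\lnot ((\lnot (\lnot r \lor r) \lor p) \leftrightarrow s) \lor ((\lnot s \leftrightarrow (s \land p)) \lor (t \land \lnot q))): α-rule — add \lnot \lnot ((\lnot (\lnot r \lor r) \lor p) \leftrightarrow s), \lnot ((\lnot s \leftrightarrow (s \land p)) \lor (t \land \lnot q)).
\lnot ((\lnot s \leftrightarrow (s \land p)) \lor (t \land \lnot q)): α-rule — add \lnot (\lnot s \leftrightarrow (s \land p)), \lnot (t \land \lnot q).
\lnot ((\lnot (\lnot r \lor r) \lor p) \leftrightarrow s): β-rule — branch into (\lnot (\lnot r \lor r) \lor p), \lnot s  //  \lnot (\lnot (\lnot r \lor r) \lor p), s.
  branch 1 (add (\lnot (\lnot r \lor r) \lor p), \lnot s):
    \lnot \lnot ((\lnot (\lnot r \lor r) \lor p) \leftrightarrow s): β-rule — branch into (\lnot (\lnot r \lor r) \lor p), s  //  \lnot (\lnot (\lnot r \lor r) \lor p), \lnot s.
      branch 1.1 (add (\lnot (\lnot r \lor r) \lor p), s):
        × closes — contains both s and \lnot s.
      branch 1.2 (add \lnot (\lnot (\lnot r \lor r) \lor p), \lnot s):
        \lnot (\lnot (\lnot r \lor r) \lor p): α-rule — add \lnot \lnot (\lnot r \lor r), \lnot p.
        \lnot (\lnot s \leftrightarrow (s \land p)): β-rule — branch into \lnot s, \lnot (s \land p)  //  \lnot \lnot s, (s \land p).
          branch 1.2.1 (add \lnot s, \lnot (s \land p)):
            \lnot (t \land \lnot q): β-rule — branch into \lnot t  //  \lnot \lnot q.
              branch 1.2.1.1 (add \lnot t):
                (\lnot (\lnot r \lor r) \lor p): β-rule — branch into \lnot (\lnot r \lor r)  //  p.
                  branch 1.2.1.1.1 (add \lnot (\lnot r \lor r)):
                    \lnot (\lnot r \lor r): α-rule — add \lnot \lnot r, \lnot r.
                    × closes — contains both r and \lnot r.
                  branch 1.2.1.1.2 (add p):
                    × closes — contains both p and \lnot p.
              branch 1.2.1.2 (add \lnot \lnot q):
                (\lnot (\lnot r \lor r) \lor p): β-rule — branch into \lnot (\lnot r \lor r)  //  p.
                  branch 1.2.1.2.1 (add \lnot (\lnot r \lor r)):
                    \lnot (\lnot r \lor r): α-rule — add \lnot \lnot r, \lnot r.
                    × closes — contains both r and \lnot r.
                  branch 1.2.1.2.2 (add p):
                    × closes — contains both p and \lnot p.
          branch 1.2.2 (add \lnot \lnot s, (s \land p)):
            × closes — contains both s and \lnot s.
  branch 2 (add \lnot (\lnot (\lnot r \lor r) \lor p), s):
    \lnot (\lnot (\lnot r \lor r) \lor p): α-rule — add \lnot \lnot (\lnot r \lor r), \lnot p.
    \lnot \lnot ((\lnot (\lnot r \lor r) \lor p) \leftrightarrow s): β-rule — branch into (\lnot (\lnot r \lor r) \lor p), s  //  \lnot (\lnot (\lnot r \lor r) \lor p), \lnot s.
      branch 2.1 (add (\lnot (\lnot r \lor r) \lor p), s):
        \lnot (\lnot s \leftrightarrow (s \land p)): β-rule — branch into \lnot s, \lnot (s \land p)  //  \lnot \lnot s, (s \land p).
          branch 2.1.1 (add \lnot s, \lnot (s \land p)):
            × closes — contains both s and \lnot s.
          branch 2.1.2 (add \lnot \lnot s, (s \land p)):
            (s \land p): α-rule — add s, p.
            × closes — contains both p and \lnot p.
      branch 2.2 (add \lnot (\lnot (\lnot r \lor r) \lor p), \lnot s):
        × closes — contains both s and \lnot s.
All 9 branches close.
Every branch closed; the formula is unsatisfiable.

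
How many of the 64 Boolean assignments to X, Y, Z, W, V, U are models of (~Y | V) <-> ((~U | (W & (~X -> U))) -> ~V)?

Initial set: {((~Y | V) <-> ((~U | (W & (~X -> U))) -> ~V))}.
((~Y | V) <-> ((~U | (W & (~X -> U))) -> ~V)): β-rule — branch into (~Y | V), ((~U | (W & (~X -> U))) -> ~V)  //  ~(~Y | V), ~((~U | (W & (~X -> U))) -> ~V).
  branch 1 (add (~Y | V), ((~U | (W & (~X -> U))) -> ~V)):
    (~Y | V): β-rule — branch into ~Y  //  V.
      branch 1.1 (add ~Y):
        ((~U | (W & (~X -> U))) -> ~V): β-rule — branch into ~(~U | (W & (~X -> U)))  //  ~V.
          branch 1.1.1 (add ~(~U | (W & (~X -> U)))):
            ~(~U | (W & (~X -> U))): α-rule — add ~~U, ~(W & (~X -> U)).
            ~(W & (~X -> U)): β-rule — branch into ~W  //  ~(~X -> U).
              branch 1.1.1.1 (add ~W):
                ○ open, literals {U=1, W=0, Y=0}.
              branch 1.1.1.2 (add ~(~X -> U)):
                ~(~X -> U): α-rule — add ~X, ~U.
                × closes — contains both U and ~U.
          branch 1.1.2 (add ~V):
            ○ open, literals {V=0, Y=0}.
      branch 1.2 (add V):
        ((~U | (W & (~X -> U))) -> ~V): β-rule — branch into ~(~U | (W & (~X -> U)))  //  ~V.
          branch 1.2.1 (add ~(~U | (W & (~X -> U)))):
            ~(~U | (W & (~X -> U))): α-rule — add ~~U, ~(W & (~X -> U)).
            ~(W & (~X -> U)): β-rule — branch into ~W  //  ~(~X -> U).
              branch 1.2.1.1 (add ~W):
                ○ open, literals {U=1, V=1, W=0}.
              branch 1.2.1.2 (add ~(~X -> U)):
                ~(~X -> U): α-rule — add ~X, ~U.
                × closes — contains both U and ~U.
          branch 1.2.2 (add ~V):
            × closes — contains both V and ~V.
  branch 2 (add ~(~Y | V), ~((~U | (W & (~X -> U))) -> ~V)):
    ~(~Y | V): α-rule — add ~~Y, ~V.
    ~((~U | (W & (~X -> U))) -> ~V): α-rule — add (~U | (W & (~X -> U))), ~~V.
    × closes — contains both V and ~V.
4 branches closed, 3 open.
Each open branch fixes some atoms; the unmentioned ones are free. Counting distinct full assignments: branch {U=1, W=0, Y=0} (X, Z, V) contributes 8 new; branch {V=0, Y=0} (X, Z, W, U) contributes 12 new; branch {U=1, V=1, W=0} (X, Y, Z) contributes 4 new. Total: 24.

24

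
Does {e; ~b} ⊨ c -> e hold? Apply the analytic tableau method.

Initial set: {e; ~b; ~(c -> e)}.
~(c -> e): α-rule — add c, ~e.
× closes — contains both e and ~e.
All 1 branch closes.
Every branch closed, so the premises entail the conclusion.

Yes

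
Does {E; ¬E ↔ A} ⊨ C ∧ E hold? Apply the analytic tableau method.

No

Initial set: {E; (¬E ↔ A); ¬(C ∧ E)}.
(¬E ↔ A): β-rule — branch into ¬E, A  //  ¬¬E, ¬A.
  branch 1 (add ¬E, A):
    × closes — contains both E and ¬E.
  branch 2 (add ¬¬E, ¬A):
    ¬(C ∧ E): β-rule — branch into ¬C  //  ¬E.
      branch 2.1 (add ¬C):
        ○ open, literals {A=F, C=F, E=T}.
      branch 2.2 (add ¬E):
        × closes — contains both E and ¬E.
2 branches closed, 1 open.
An open branch gives a countermodel: A=F, C=F, E=T (unmentioned atoms arbitrary); the premises hold there but the conclusion fails.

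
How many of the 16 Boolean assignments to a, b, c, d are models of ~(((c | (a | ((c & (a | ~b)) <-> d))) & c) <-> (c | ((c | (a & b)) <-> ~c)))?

Initial set: {~(((c | (a | ((c & (a | ~b)) <-> d))) & c) <-> (c | ((c | (a & b)) <-> ~c)))}.
~(((c | (a | ((c & (a | ~b)) <-> d))) & c) <-> (c | ((c | (a & b)) <-> ~c))): β-rule — branch into ((c | (a | ((c & (a | ~b)) <-> d))) & c), ~(c | ((c | (a & b)) <-> ~c))  //  ~((c | (a | ((c & (a | ~b)) <-> d))) & c), (c | ((c | (a & b)) <-> ~c)).
  branch 1 (add ((c | (a | ((c & (a | ~b)) <-> d))) & c), ~(c | ((c | (a & b)) <-> ~c))):
    ((c | (a | ((c & (a | ~b)) <-> d))) & c): α-rule — add (c | (a | ((c & (a | ~b)) <-> d))), c.
    ~(c | ((c | (a & b)) <-> ~c)): α-rule — add ~c, ~((c | (a & b)) <-> ~c).
    × closes — contains both c and ~c.
  branch 2 (add ~((c | (a | ((c & (a | ~b)) <-> d))) & c), (c | ((c | (a & b)) <-> ~c))):
    ~((c | (a | ((c & (a | ~b)) <-> d))) & c): β-rule — branch into ~(c | (a | ((c & (a | ~b)) <-> d)))  //  ~c.
      branch 2.1 (add ~(c | (a | ((c & (a | ~b)) <-> d)))):
        ~(c | (a | ((c & (a | ~b)) <-> d))): α-rule — add ~c, ~(a | ((c & (a | ~b)) <-> d)).
        ~(a | ((c & (a | ~b)) <-> d)): α-rule — add ~a, ~((c & (a | ~b)) <-> d).
        (c | ((c | (a & b)) <-> ~c)): β-rule — branch into c  //  ((c | (a & b)) <-> ~c).
          branch 2.1.1 (add c):
            × closes — contains both c and ~c.
          branch 2.1.2 (add ((c | (a & b)) <-> ~c)):
            ~((c & (a | ~b)) <-> d): β-rule — branch into (c & (a | ~b)), ~d  //  ~(c & (a | ~b)), d.
              branch 2.1.2.1 (add (c & (a | ~b)), ~d):
                (c & (a | ~b)): α-rule — add c, (a | ~b).
                × closes — contains both c and ~c.
              branch 2.1.2.2 (add ~(c & (a | ~b)), d):
                ((c | (a & b)) <-> ~c): β-rule — branch into (c | (a & b)), ~c  //  ~(c | (a & b)), ~~c.
                  branch 2.1.2.2.1 (add (c | (a & b)), ~c):
                    ~(c & (a | ~b)): β-rule — branch into ~c  //  ~(a | ~b).
                      branch 2.1.2.2.1.1 (add ~c):
                        (c | (a & b)): β-rule — branch into c  //  (a & b).
                          branch 2.1.2.2.1.1.1 (add c):
                            × closes — contains both c and ~c.
                          branch 2.1.2.2.1.1.2 (add (a & b)):
                            (a & b): α-rule — add a, b.
                            × closes — contains both a and ~a.
                      branch 2.1.2.2.1.2 (add ~(a | ~b)):
                        ~(a | ~b): α-rule — add ~a, ~~b.
                        (c | (a & b)): β-rule — branch into c  //  (a & b).
                          branch 2.1.2.2.1.2.1 (add c):
                            × closes — contains both c and ~c.
                          branch 2.1.2.2.1.2.2 (add (a & b)):
                            (a & b): α-rule — add a, b.
                            × closes — contains both a and ~a.
                  branch 2.1.2.2.2 (add ~(c | (a & b)), ~~c):
                    × closes — contains both c and ~c.
      branch 2.2 (add ~c):
        (c | ((c | (a & b)) <-> ~c)): β-rule — branch into c  //  ((c | (a & b)) <-> ~c).
          branch 2.2.1 (add c):
            × closes — contains both c and ~c.
          branch 2.2.2 (add ((c | (a & b)) <-> ~c)):
            ((c | (a & b)) <-> ~c): β-rule — branch into (c | (a & b)), ~c  //  ~(c | (a & b)), ~~c.
              branch 2.2.2.1 (add (c | (a & b)), ~c):
                (c | (a & b)): β-rule — branch into c  //  (a & b).
                  branch 2.2.2.1.1 (add c):
                    × closes — contains both c and ~c.
                  branch 2.2.2.1.2 (add (a & b)):
                    (a & b): α-rule — add a, b.
                    ○ open, literals {a=1, b=1, c=0}.
              branch 2.2.2.2 (add ~(c | (a & b)), ~~c):
                × closes — contains both c and ~c.
11 branches closed, 1 open.
Each open branch fixes some atoms; the unmentioned ones are free. Counting distinct full assignments: branch {a=1, b=1, c=0} (d) contributes 2 new. Total: 2.

2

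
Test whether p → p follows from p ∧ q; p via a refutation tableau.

Yes

Initial set: {(p ∧ q); p; ¬(p → p)}.
(p ∧ q): α-rule — add p, q.
¬(p → p): α-rule — add p, ¬p.
× closes — contains both p and ¬p.
All 1 branch closes.
Every branch closed, so the premises entail the conclusion.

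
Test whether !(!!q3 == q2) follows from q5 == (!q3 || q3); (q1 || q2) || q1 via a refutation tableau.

No

Initial set: {(q5 == (!q3 || q3)); ((q1 || q2) || q1); !!(!!q3 == q2)}.
(q5 == (!q3 || q3)): β-rule — branch into q5, (!q3 || q3)  //  !q5, !(!q3 || q3).
  branch 1 (add q5, (!q3 || q3)):
    ((q1 || q2) || q1): β-rule — branch into (q1 || q2)  //  q1.
      branch 1.1 (add (q1 || q2)):
        !!(!!q3 == q2): β-rule — branch into !!q3, q2  //  !!!q3, !q2.
          branch 1.1.1 (add !!q3, q2):
            !!q3: drop double negation, giving q3.
            (!q3 || q3): β-rule — branch into !q3  //  q3.
              branch 1.1.1.1 (add !q3):
                × closes — contains both q3 and !q3.
              branch 1.1.1.2 (add q3):
                (q1 || q2): β-rule — branch into q1  //  q2.
                  branch 1.1.1.2.1 (add q1):
                    ○ open, literals {q1=T, q2=T, q3=T, q5=T}.
                  branch 1.1.1.2.2 (add q2):
                    ○ open, literals {q2=T, q3=T, q5=T}.
          branch 1.1.2 (add !!!q3, !q2):
            !!!q3: drop double negation, giving !q3.
            (!q3 || q3): β-rule — branch into !q3  //  q3.
              branch 1.1.2.1 (add !q3):
                (q1 || q2): β-rule — branch into q1  //  q2.
                  branch 1.1.2.1.1 (add q1):
                    ○ open, literals {q1=T, q2=F, q3=F, q5=T}.
                  branch 1.1.2.1.2 (add q2):
                    × closes — contains both q2 and !q2.
              branch 1.1.2.2 (add q3):
                × closes — contains both q3 and !q3.
      branch 1.2 (add q1):
        !!(!!q3 == q2): β-rule — branch into !!q3, q2  //  !!!q3, !q2.
          branch 1.2.1 (add !!q3, q2):
            !!q3: drop double negation, giving q3.
            (!q3 || q3): β-rule — branch into !q3  //  q3.
              branch 1.2.1.1 (add !q3):
                × closes — contains both q3 and !q3.
              branch 1.2.1.2 (add q3):
                ○ open, literals {q1=T, q2=T, q3=T, q5=T}.
          branch 1.2.2 (add !!!q3, !q2):
            !!!q3: drop double negation, giving !q3.
            (!q3 || q3): β-rule — branch into !q3  //  q3.
              branch 1.2.2.1 (add !q3):
                ○ open, literals {q1=T, q2=F, q3=F, q5=T}.
              branch 1.2.2.2 (add q3):
                × closes — contains both q3 and !q3.
  branch 2 (add !q5, !(!q3 || q3)):
    !(!q3 || q3): α-rule — add !!q3, !q3.
    × closes — contains both q3 and !q3.
6 branches closed, 5 open.
An open branch gives a countermodel: q1=T, q2=T, q3=T, q5=T (unmentioned atoms arbitrary); the premises hold there but the conclusion fails.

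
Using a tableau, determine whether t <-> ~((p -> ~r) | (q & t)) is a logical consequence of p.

No

Initial set: {p; ~(t <-> ~((p -> ~r) | (q & t)))}.
~(t <-> ~((p -> ~r) | (q & t))): β-rule — branch into t, ~~((p -> ~r) | (q & t))  //  ~t, ~((p -> ~r) | (q & t)).
  branch 1 (add t, ~~((p -> ~r) | (q & t))):
    ~~((p -> ~r) | (q & t)): β-rule — branch into (p -> ~r)  //  (q & t).
      branch 1.1 (add (p -> ~r)):
        (p -> ~r): β-rule — branch into ~p  //  ~r.
          branch 1.1.1 (add ~p):
            × closes — contains both p and ~p.
          branch 1.1.2 (add ~r):
            ○ open, literals {p=T, r=F, t=T}.
      branch 1.2 (add (q & t)):
        (q & t): α-rule — add q, t.
        ○ open, literals {p=T, q=T, t=T}.
  branch 2 (add ~t, ~((p -> ~r) | (q & t))):
    ~((p -> ~r) | (q & t)): α-rule — add ~(p -> ~r), ~(q & t).
    ~(p -> ~r): α-rule — add p, ~~r.
    ~(q & t): β-rule — branch into ~q  //  ~t.
      branch 2.1 (add ~q):
        ○ open, literals {p=T, q=F, r=T, t=F}.
      branch 2.2 (add ~t):
        ○ open, literals {p=T, r=T, t=F}.
1 branch closed, 4 open.
An open branch gives a countermodel: p=T, r=F, t=T (unmentioned atoms arbitrary); the premises hold there but the conclusion fails.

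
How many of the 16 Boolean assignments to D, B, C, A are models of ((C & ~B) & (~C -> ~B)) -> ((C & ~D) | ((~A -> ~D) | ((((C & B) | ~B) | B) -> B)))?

Initial set: {T (((C & ~B) & (~C -> ~B)) -> ((C & ~D) | ((~A -> ~D) | ((((C & B) | ~B) | B) -> B))))}.
T (((C & ~B) & (~C -> ~B)) -> ((C & ~D) | ((~A -> ~D) | ((((C & B) | ~B) | B) -> B)))): β-rule — branch into F ((C & ~B) & (~C -> ~B))  //  T ((C & ~D) | ((~A -> ~D) | ((((C & B) | ~B) | B) -> B))).
  branch 1 (add F ((C & ~B) & (~C -> ~B))):
    F ((C & ~B) & (~C -> ~B)): β-rule — branch into F (C & ~B)  //  F (~C -> ~B).
      branch 1.1 (add F (C & ~B)):
        F (C & ~B): β-rule — branch into F C  //  F ~B.
          branch 1.1.1 (add F C):
            ○ open, literals {C=0}.
          branch 1.1.2 (add F ~B):
            ○ open, literals {B=1}.
      branch 1.2 (add F (~C -> ~B)):
        F (~C -> ~B): α-rule — add T ~C, F ~B.
        ○ open, literals {B=1, C=0}.
  branch 2 (add T ((C & ~D) | ((~A -> ~D) | ((((C & B) | ~B) | B) -> B)))):
    T ((C & ~D) | ((~A -> ~D) | ((((C & B) | ~B) | B) -> B))): β-rule — branch into T (C & ~D)  //  T ((~A -> ~D) | ((((C & B) | ~B) | B) -> B)).
      branch 2.1 (add T (C & ~D)):
        T (C & ~D): α-rule — add T C, T ~D.
        ○ open, literals {C=1, D=0}.
      branch 2.2 (add T ((~A -> ~D) | ((((C & B) | ~B) | B) -> B))):
        T ((~A -> ~D) | ((((C & B) | ~B) | B) -> B)): β-rule — branch into T (~A -> ~D)  //  T ((((C & B) | ~B) | B) -> B).
          branch 2.2.1 (add T (~A -> ~D)):
            T (~A -> ~D): β-rule — branch into F ~A  //  T ~D.
              branch 2.2.1.1 (add F ~A):
                ○ open, literals {A=1}.
              branch 2.2.1.2 (add T ~D):
                ○ open, literals {D=0}.
          branch 2.2.2 (add T ((((C & B) | ~B) | B) -> B)):
            T ((((C & B) | ~B) | B) -> B): β-rule — branch into F (((C & B) | ~B) | B)  //  T B.
              branch 2.2.2.1 (add F (((C & B) | ~B) | B)):
                F (((C & B) | ~B) | B): α-rule — add F ((C & B) | ~B), F B.
                F ((C & B) | ~B): α-rule — add F (C & B), F ~B.
                × closes — contains both B and ~B.
              branch 2.2.2.2 (add T B):
                ○ open, literals {B=1}.
1 branch closed, 7 open.
Each open branch fixes some atoms; the unmentioned ones are free. Counting distinct full assignments: branch {C=0} (D, B, A) contributes 8 new; branch {B=1} (D, C, A) contributes 4 new; branch {B=1, C=0} (D, A) contributes 0 new; branch {C=1, D=0} (B, A) contributes 2 new; branch {A=1} (D, B, C) contributes 1 new; branch {D=0} (B, C, A) contributes 0 new; branch {B=1} (D, C, A) contributes 0 new. Total: 15.

15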